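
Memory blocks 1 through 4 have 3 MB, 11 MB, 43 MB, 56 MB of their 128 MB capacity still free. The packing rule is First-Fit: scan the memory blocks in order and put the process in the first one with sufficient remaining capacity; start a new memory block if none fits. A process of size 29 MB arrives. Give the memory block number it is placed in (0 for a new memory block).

Memory blocks with room: memory block 3 (43 MB), memory block 4 (56 MB).
The first with room is memory block 3.

3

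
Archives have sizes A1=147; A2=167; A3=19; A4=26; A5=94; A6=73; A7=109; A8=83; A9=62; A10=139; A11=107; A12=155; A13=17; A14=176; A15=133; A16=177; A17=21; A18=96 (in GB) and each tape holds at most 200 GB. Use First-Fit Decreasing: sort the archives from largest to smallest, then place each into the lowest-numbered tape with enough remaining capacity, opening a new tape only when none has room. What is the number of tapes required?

Sorted descending: 177, 176, 167, 155, 147, 139, 133, 109, 107, 96, 94, 83, 73, 62, 26, 21, 19, 17.
Put 177 GB in tape 1; 23 GB remain.
Put 176 GB in tape 2; 24 GB remain.
Put 167 GB in tape 3; 33 GB remain.
Put 155 GB in tape 4; 45 GB remain.
Put 147 GB in tape 5; 53 GB remain.
Put 139 GB in tape 6; 61 GB remain.
Put 133 GB in tape 7; 67 GB remain.
Put 109 GB in tape 8; 91 GB remain.
Put 107 GB in tape 9; 93 GB remain.
Put 96 GB in tape 10; 104 GB remain.
Put 94 GB in tape 10; 10 GB remain.
Put 83 GB in tape 8; 8 GB remain.
Put 73 GB in tape 9; 20 GB remain.
Put 62 GB in tape 7; 5 GB remain.
Put 26 GB in tape 3; 7 GB remain.
Put 21 GB in tape 1; 2 GB remain.
Put 19 GB in tape 2; 5 GB remain.
Put 17 GB in tape 4; 28 GB remain.

10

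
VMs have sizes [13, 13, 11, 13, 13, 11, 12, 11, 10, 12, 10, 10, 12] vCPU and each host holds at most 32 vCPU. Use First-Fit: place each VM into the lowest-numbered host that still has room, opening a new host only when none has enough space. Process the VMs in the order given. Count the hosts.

6

host 1: place 13 vCPU, 19 vCPU left
host 1: place 13 vCPU, 6 vCPU left
host 2: place 11 vCPU, 21 vCPU left
host 2: place 13 vCPU, 8 vCPU left
host 3: place 13 vCPU, 19 vCPU left
host 3: place 11 vCPU, 8 vCPU left
host 4: place 12 vCPU, 20 vCPU left
host 4: place 11 vCPU, 9 vCPU left
host 5: place 10 vCPU, 22 vCPU left
host 5: place 12 vCPU, 10 vCPU left
host 5: place 10 vCPU, 0 vCPU left
host 6: place 10 vCPU, 22 vCPU left
host 6: place 12 vCPU, 10 vCPU left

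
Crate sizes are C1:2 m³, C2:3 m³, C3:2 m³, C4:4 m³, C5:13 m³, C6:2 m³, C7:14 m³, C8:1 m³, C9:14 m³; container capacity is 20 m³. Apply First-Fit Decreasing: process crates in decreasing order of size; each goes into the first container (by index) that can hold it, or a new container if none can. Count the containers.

3 containers

Sorted descending: 14, 14, 13, 4, 3, 2, 2, 2, 1.
14 m³ → container 1 (remaining 6 m³)
14 m³ → container 2 (remaining 6 m³)
13 m³ → container 3 (remaining 7 m³)
4 m³ → container 1 (remaining 2 m³)
3 m³ → container 2 (remaining 3 m³)
2 m³ → container 1 (remaining 0 m³)
2 m³ → container 2 (remaining 1 m³)
2 m³ → container 3 (remaining 5 m³)
1 m³ → container 2 (remaining 0 m³)
Final containers: [14,4,2] [14,3,2,1] [13,2].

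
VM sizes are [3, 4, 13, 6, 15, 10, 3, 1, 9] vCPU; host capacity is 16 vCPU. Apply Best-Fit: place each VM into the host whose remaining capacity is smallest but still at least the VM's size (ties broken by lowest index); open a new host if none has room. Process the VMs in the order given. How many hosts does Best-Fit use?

5

3 vCPU → host 1 (remaining 13 vCPU)
4 vCPU → host 1 (remaining 9 vCPU)
13 vCPU → host 2 (remaining 3 vCPU)
6 vCPU → host 1 (remaining 3 vCPU)
15 vCPU → host 3 (remaining 1 vCPU)
10 vCPU → host 4 (remaining 6 vCPU)
3 vCPU → host 1 (remaining 0 vCPU)
1 vCPU → host 3 (remaining 0 vCPU)
9 vCPU → host 5 (remaining 7 vCPU)
Final hosts: [3,4,6,3] [13] [15,1] [10] [9].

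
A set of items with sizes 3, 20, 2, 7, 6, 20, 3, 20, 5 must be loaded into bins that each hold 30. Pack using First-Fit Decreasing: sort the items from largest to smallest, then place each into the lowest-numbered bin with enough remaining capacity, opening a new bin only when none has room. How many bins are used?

3 bins

Sorted descending: 20, 20, 20, 7, 6, 5, 3, 3, 2.
bin 1: place 20, 10 left
bin 2: place 20, 10 left
bin 3: place 20, 10 left
bin 1: place 7, 3 left
bin 2: place 6, 4 left
bin 3: place 5, 5 left
bin 1: place 3, 0 left
bin 2: place 3, 1 left
bin 3: place 2, 3 left
Final bins: [20,7,3] [20,6,3] [20,5,2].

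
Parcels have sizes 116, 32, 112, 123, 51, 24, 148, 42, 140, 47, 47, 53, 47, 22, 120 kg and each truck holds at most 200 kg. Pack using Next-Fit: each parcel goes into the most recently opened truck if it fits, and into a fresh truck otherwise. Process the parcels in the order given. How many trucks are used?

Put 116 kg in truck 1; 84 kg remain.
Put 32 kg in truck 1; 52 kg remain.
Put 112 kg in truck 2; 88 kg remain.
Put 123 kg in truck 3; 77 kg remain.
Put 51 kg in truck 3; 26 kg remain.
Put 24 kg in truck 3; 2 kg remain.
Put 148 kg in truck 4; 52 kg remain.
Put 42 kg in truck 4; 10 kg remain.
Put 140 kg in truck 5; 60 kg remain.
Put 47 kg in truck 5; 13 kg remain.
Put 47 kg in truck 6; 153 kg remain.
Put 53 kg in truck 6; 100 kg remain.
Put 47 kg in truck 6; 53 kg remain.
Put 22 kg in truck 6; 31 kg remain.
Put 120 kg in truck 7; 80 kg remain.

7 trucks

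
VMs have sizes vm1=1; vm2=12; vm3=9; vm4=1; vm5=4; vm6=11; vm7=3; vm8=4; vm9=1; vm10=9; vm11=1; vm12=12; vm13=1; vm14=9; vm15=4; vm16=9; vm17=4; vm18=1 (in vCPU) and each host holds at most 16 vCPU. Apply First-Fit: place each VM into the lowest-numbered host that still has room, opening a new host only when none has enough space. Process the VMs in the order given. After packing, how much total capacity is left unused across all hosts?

host 1: place vm1 (1 vCPU), 15 vCPU left
host 1: place vm2 (12 vCPU), 3 vCPU left
host 2: place vm3 (9 vCPU), 7 vCPU left
host 1: place vm4 (1 vCPU), 2 vCPU left
host 2: place vm5 (4 vCPU), 3 vCPU left
host 3: place vm6 (11 vCPU), 5 vCPU left
host 2: place vm7 (3 vCPU), 0 vCPU left
host 3: place vm8 (4 vCPU), 1 vCPU left
host 1: place vm9 (1 vCPU), 1 vCPU left
host 4: place vm10 (9 vCPU), 7 vCPU left
host 1: place vm11 (1 vCPU), 0 vCPU left
host 5: place vm12 (12 vCPU), 4 vCPU left
host 3: place vm13 (1 vCPU), 0 vCPU left
host 6: place vm14 (9 vCPU), 7 vCPU left
host 4: place vm15 (4 vCPU), 3 vCPU left
host 7: place vm16 (9 vCPU), 7 vCPU left
host 5: place vm17 (4 vCPU), 0 vCPU left
host 4: place vm18 (1 vCPU), 2 vCPU left
7 hosts × 16 vCPU = 112 vCPU; used 96 vCPU; unused 16 vCPU.

16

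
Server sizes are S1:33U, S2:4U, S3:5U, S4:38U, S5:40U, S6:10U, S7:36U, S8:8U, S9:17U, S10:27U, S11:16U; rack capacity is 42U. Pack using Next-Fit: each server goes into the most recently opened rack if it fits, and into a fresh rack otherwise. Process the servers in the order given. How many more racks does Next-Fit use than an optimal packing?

Next-Fit: [33,4,5] [38] [40] [10] [36] [8,17] [27] [16] → 8 racks.
Total size 234U; any packing needs at least ⌈234/42⌉ = 6 racks.
An optimal packing achieves that bound: [40] [38,4] [36,5] [33,8] [27,10] [17,16] → 6 racks.
Excess: 8 − 6 = 2.

2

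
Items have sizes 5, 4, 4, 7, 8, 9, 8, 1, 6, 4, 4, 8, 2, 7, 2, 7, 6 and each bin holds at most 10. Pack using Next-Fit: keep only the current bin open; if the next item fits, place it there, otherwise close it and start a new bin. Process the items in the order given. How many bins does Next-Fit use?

bin 1: place 5, 5 left
bin 1: place 4, 1 left
bin 2: place 4, 6 left
bin 3: place 7, 3 left
bin 4: place 8, 2 left
bin 5: place 9, 1 left
bin 6: place 8, 2 left
bin 6: place 1, 1 left
bin 7: place 6, 4 left
bin 7: place 4, 0 left
bin 8: place 4, 6 left
bin 9: place 8, 2 left
bin 9: place 2, 0 left
bin 10: place 7, 3 left
bin 10: place 2, 1 left
bin 11: place 7, 3 left
bin 12: place 6, 4 left

12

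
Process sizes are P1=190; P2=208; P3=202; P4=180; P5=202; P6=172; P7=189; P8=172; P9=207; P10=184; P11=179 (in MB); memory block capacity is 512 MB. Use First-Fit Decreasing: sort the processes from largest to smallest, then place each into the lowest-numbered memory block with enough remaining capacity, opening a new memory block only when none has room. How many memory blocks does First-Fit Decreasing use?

6 memory blocks

Sorted descending: 208, 207, 202, 202, 190, 189, 184, 180, 179, 172, 172.
memory block 1: place 208 MB, 304 MB left
memory block 1: place 207 MB, 97 MB left
memory block 2: place 202 MB, 310 MB left
memory block 2: place 202 MB, 108 MB left
memory block 3: place 190 MB, 322 MB left
memory block 3: place 189 MB, 133 MB left
memory block 4: place 184 MB, 328 MB left
memory block 4: place 180 MB, 148 MB left
memory block 5: place 179 MB, 333 MB left
memory block 5: place 172 MB, 161 MB left
memory block 6: place 172 MB, 340 MB left
Final memory blocks: [208,207] [202,202] [190,189] [184,180] [179,172] [172].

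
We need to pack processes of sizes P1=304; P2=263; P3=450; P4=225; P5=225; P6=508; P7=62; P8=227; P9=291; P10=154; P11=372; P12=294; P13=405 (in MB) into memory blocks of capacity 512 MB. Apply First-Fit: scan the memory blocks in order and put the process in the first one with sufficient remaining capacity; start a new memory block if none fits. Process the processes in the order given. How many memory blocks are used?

P1 (304 MB) → memory block 1 (remaining 208 MB)
P2 (263 MB) → memory block 2 (remaining 249 MB)
P3 (450 MB) → memory block 3 (remaining 62 MB)
P4 (225 MB) → memory block 2 (remaining 24 MB)
P5 (225 MB) → memory block 4 (remaining 287 MB)
P6 (508 MB) → memory block 5 (remaining 4 MB)
P7 (62 MB) → memory block 1 (remaining 146 MB)
P8 (227 MB) → memory block 4 (remaining 60 MB)
P9 (291 MB) → memory block 6 (remaining 221 MB)
P10 (154 MB) → memory block 6 (remaining 67 MB)
P11 (372 MB) → memory block 7 (remaining 140 MB)
P12 (294 MB) → memory block 8 (remaining 218 MB)
P13 (405 MB) → memory block 9 (remaining 107 MB)

9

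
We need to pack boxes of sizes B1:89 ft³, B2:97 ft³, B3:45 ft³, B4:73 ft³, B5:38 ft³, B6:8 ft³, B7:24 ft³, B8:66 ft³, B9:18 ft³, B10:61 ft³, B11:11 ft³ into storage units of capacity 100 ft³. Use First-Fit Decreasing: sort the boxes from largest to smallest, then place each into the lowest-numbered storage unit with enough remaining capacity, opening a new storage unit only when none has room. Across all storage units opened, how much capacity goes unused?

Sorted descending: 97, 89, 73, 66, 61, 45, 38, 24, 18, 11, 8.
storage unit 1: place 97 ft³, 3 ft³ left
storage unit 2: place 89 ft³, 11 ft³ left
storage unit 3: place 73 ft³, 27 ft³ left
storage unit 4: place 66 ft³, 34 ft³ left
storage unit 5: place 61 ft³, 39 ft³ left
storage unit 6: place 45 ft³, 55 ft³ left
storage unit 5: place 38 ft³, 1 ft³ left
storage unit 3: place 24 ft³, 3 ft³ left
storage unit 4: place 18 ft³, 16 ft³ left
storage unit 2: place 11 ft³, 0 ft³ left
storage unit 4: place 8 ft³, 8 ft³ left
6 storage units × 100 ft³ = 600 ft³; used 530 ft³; unused 70 ft³.

70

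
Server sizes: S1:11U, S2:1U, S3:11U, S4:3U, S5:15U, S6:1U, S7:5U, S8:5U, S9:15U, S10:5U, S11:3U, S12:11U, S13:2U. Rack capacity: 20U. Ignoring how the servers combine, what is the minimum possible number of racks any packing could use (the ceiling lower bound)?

Total size = 11 + 1 + 11 + 3 + 15 + 1 + 5 + 5 + 15 + 5 + 3 + 11 + 2 = 88U.
⌈88 / 20⌉ = 5.

5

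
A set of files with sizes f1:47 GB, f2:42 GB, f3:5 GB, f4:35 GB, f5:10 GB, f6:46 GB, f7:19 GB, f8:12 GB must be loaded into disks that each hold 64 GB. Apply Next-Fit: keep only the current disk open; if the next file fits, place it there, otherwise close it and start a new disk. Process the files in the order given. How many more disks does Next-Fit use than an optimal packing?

Next-Fit: [47] [42,5] [35,10] [46] [19,12] → 5 disks.
Total size 216 GB; any packing needs at least ⌈216/64⌉ = 4 disks.
An optimal packing achieves that bound: [47,12,5] [46,10] [42,19] [35] → 4 disks.
Excess: 5 − 4 = 1.

1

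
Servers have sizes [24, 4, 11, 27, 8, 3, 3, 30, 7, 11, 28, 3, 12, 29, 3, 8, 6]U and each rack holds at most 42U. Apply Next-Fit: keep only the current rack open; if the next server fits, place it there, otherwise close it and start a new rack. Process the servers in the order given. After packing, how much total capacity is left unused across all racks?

35

Put 24U in rack 1; 18U remain.
Put 4U in rack 1; 14U remain.
Put 11U in rack 1; 3U remain.
Put 27U in rack 2; 15U remain.
Put 8U in rack 2; 7U remain.
Put 3U in rack 2; 4U remain.
Put 3U in rack 2; 1U remain.
Put 30U in rack 3; 12U remain.
Put 7U in rack 3; 5U remain.
Put 11U in rack 4; 31U remain.
Put 28U in rack 4; 3U remain.
Put 3U in rack 4; 0U remain.
Put 12U in rack 5; 30U remain.
Put 29U in rack 5; 1U remain.
Put 3U in rack 6; 39U remain.
Put 8U in rack 6; 31U remain.
Put 6U in rack 6; 25U remain.
6 racks × 42U = 252U; used 217U; unused 35U.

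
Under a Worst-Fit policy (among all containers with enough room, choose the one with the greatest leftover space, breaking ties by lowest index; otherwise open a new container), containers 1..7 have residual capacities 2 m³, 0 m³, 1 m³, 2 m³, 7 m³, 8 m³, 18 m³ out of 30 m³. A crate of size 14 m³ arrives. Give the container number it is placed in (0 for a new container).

Containers with room: container 7 (18 m³).
Most room is container 7 with 18 m³ free.

7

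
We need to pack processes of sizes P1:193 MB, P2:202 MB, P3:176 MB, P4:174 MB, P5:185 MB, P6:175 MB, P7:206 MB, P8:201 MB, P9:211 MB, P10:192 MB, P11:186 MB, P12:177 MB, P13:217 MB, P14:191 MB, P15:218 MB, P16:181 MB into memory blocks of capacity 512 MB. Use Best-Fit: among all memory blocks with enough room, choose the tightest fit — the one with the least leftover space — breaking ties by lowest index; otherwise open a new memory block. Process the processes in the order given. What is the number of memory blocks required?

memory block 1: place P1 (193 MB), 319 MB left
memory block 1: place P2 (202 MB), 117 MB left
memory block 2: place P3 (176 MB), 336 MB left
memory block 2: place P4 (174 MB), 162 MB left
memory block 3: place P5 (185 MB), 327 MB left
memory block 3: place P6 (175 MB), 152 MB left
memory block 4: place P7 (206 MB), 306 MB left
memory block 4: place P8 (201 MB), 105 MB left
memory block 5: place P9 (211 MB), 301 MB left
memory block 5: place P10 (192 MB), 109 MB left
memory block 6: place P11 (186 MB), 326 MB left
memory block 6: place P12 (177 MB), 149 MB left
memory block 7: place P13 (217 MB), 295 MB left
memory block 7: place P14 (191 MB), 104 MB left
memory block 8: place P15 (218 MB), 294 MB left
memory block 8: place P16 (181 MB), 113 MB left

8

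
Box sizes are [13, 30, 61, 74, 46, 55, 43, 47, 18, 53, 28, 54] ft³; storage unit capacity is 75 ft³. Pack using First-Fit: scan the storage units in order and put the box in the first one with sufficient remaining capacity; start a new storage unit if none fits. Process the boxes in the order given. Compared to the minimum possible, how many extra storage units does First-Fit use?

1

First-Fit: [13,30,18] [61] [74] [46,28] [55] [43] [47] [53] [54] → 9 storage units.
8 boxes exceed 37.5 ft³ (half the capacity), and no two of those can share a storage unit, so at least 8 storage units are needed.
An optimal packing achieves that bound: [74] [61,13] [55,18] [54] [53] [47,28] [46] [43,30] → 8 storage units.
Excess: 9 − 8 = 1.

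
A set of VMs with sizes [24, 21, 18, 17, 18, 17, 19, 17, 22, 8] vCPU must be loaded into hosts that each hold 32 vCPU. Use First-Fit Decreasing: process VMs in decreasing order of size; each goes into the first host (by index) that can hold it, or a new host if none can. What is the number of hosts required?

9

Sorted descending: 24, 22, 21, 19, 18, 18, 17, 17, 17, 8.
24 vCPU → host 1 (remaining 8 vCPU)
22 vCPU → host 2 (remaining 10 vCPU)
21 vCPU → host 3 (remaining 11 vCPU)
19 vCPU → host 4 (remaining 13 vCPU)
18 vCPU → host 5 (remaining 14 vCPU)
18 vCPU → host 6 (remaining 14 vCPU)
17 vCPU → host 7 (remaining 15 vCPU)
17 vCPU → host 8 (remaining 15 vCPU)
17 vCPU → host 9 (remaining 15 vCPU)
8 vCPU → host 1 (remaining 0 vCPU)
Final hosts: [24,8] [22] [21] [19] [18] [18] [17] [17] [17].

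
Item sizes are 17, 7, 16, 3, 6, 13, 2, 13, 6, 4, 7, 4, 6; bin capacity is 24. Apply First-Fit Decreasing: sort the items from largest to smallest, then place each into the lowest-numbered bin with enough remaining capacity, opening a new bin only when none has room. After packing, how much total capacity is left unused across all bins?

16

Sorted descending: 17, 16, 13, 13, 7, 7, 6, 6, 6, 4, 4, 3, 2.
Put 17 in bin 1; 7 remain.
Put 16 in bin 2; 8 remain.
Put 13 in bin 3; 11 remain.
Put 13 in bin 4; 11 remain.
Put 7 in bin 1; 0 remain.
Put 7 in bin 2; 1 remain.
Put 6 in bin 3; 5 remain.
Put 6 in bin 4; 5 remain.
Put 6 in bin 5; 18 remain.
Put 4 in bin 3; 1 remain.
Put 4 in bin 4; 1 remain.
Put 3 in bin 5; 15 remain.
Put 2 in bin 5; 13 remain.
5 bins × 24 = 120; used 104; unused 16.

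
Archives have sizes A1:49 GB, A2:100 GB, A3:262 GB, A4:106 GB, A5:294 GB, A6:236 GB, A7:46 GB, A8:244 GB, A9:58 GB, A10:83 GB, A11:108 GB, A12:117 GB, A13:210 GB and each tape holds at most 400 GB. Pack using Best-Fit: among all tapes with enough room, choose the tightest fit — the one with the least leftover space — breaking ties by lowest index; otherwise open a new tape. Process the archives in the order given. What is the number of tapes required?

A1 (49 GB) → tape 1 (remaining 351 GB)
A2 (100 GB) → tape 1 (remaining 251 GB)
A3 (262 GB) → tape 2 (remaining 138 GB)
A4 (106 GB) → tape 2 (remaining 32 GB)
A5 (294 GB) → tape 3 (remaining 106 GB)
A6 (236 GB) → tape 1 (remaining 15 GB)
A7 (46 GB) → tape 3 (remaining 60 GB)
A8 (244 GB) → tape 4 (remaining 156 GB)
A9 (58 GB) → tape 3 (remaining 2 GB)
A10 (83 GB) → tape 4 (remaining 73 GB)
A11 (108 GB) → tape 5 (remaining 292 GB)
A12 (117 GB) → tape 5 (remaining 175 GB)
A13 (210 GB) → tape 6 (remaining 190 GB)

6 tapes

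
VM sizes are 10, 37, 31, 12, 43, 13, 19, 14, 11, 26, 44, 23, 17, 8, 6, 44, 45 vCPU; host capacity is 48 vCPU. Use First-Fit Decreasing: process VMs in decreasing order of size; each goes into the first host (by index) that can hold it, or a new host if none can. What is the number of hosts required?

9

Sorted descending: 45, 44, 44, 43, 37, 31, 26, 23, 19, 17, 14, 13, 12, 11, 10, 8, 6.
45 vCPU → host 1 (remaining 3 vCPU)
44 vCPU → host 2 (remaining 4 vCPU)
44 vCPU → host 3 (remaining 4 vCPU)
43 vCPU → host 4 (remaining 5 vCPU)
37 vCPU → host 5 (remaining 11 vCPU)
31 vCPU → host 6 (remaining 17 vCPU)
26 vCPU → host 7 (remaining 22 vCPU)
23 vCPU → host 8 (remaining 25 vCPU)
19 vCPU → host 7 (remaining 3 vCPU)
17 vCPU → host 6 (remaining 0 vCPU)
14 vCPU → host 8 (remaining 11 vCPU)
13 vCPU → host 9 (remaining 35 vCPU)
12 vCPU → host 9 (remaining 23 vCPU)
11 vCPU → host 5 (remaining 0 vCPU)
10 vCPU → host 8 (remaining 1 vCPU)
8 vCPU → host 9 (remaining 15 vCPU)
6 vCPU → host 9 (remaining 9 vCPU)
Final hosts: [45] [44] [44] [43] [37,11] [31,17] [26,19] [23,14,10] [13,12,8,6].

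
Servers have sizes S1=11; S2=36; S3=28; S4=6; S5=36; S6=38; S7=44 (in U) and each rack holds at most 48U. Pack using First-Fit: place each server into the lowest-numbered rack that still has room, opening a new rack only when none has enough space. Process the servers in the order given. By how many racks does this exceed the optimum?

0

First-Fit: [11,36] [28,6] [36] [38] [44] → 5 racks.
Total size 199U; any packing needs at least ⌈199/48⌉ = 5 racks.
So 5 is already optimal.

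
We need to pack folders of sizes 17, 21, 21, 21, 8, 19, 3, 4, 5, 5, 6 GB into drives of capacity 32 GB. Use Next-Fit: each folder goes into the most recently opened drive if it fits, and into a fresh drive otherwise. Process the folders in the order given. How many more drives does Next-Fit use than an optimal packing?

Next-Fit: [17] [21] [21] [21,8] [19,3,4,5] [5,6] → 6 drives.
Total size 130 GB; any packing needs at least ⌈130/32⌉ = 5 drives.
An optimal packing achieves that bound: [21,8,3] [21,6,5] [21,5,4] [19] [17] → 5 drives.
Excess: 6 − 5 = 1.

1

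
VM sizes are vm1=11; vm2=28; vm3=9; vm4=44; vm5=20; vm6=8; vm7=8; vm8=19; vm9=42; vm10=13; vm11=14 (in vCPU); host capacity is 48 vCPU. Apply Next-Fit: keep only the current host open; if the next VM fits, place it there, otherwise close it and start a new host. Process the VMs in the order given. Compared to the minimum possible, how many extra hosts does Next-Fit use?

1

Next-Fit: [11,28,9] [44] [20,8,8] [19] [42] [13,14] → 6 hosts.
Total size 216 vCPU; any packing needs at least ⌈216/48⌉ = 5 hosts.
An optimal packing achieves that bound: [44] [42] [28,20] [19,14,13] [11,9,8,8] → 5 hosts.
Excess: 6 − 5 = 1.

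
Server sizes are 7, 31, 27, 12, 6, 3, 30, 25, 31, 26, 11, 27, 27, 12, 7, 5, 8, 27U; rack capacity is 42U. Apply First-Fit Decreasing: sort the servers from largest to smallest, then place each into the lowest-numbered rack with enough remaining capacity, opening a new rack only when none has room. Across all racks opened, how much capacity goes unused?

56

Sorted descending: 31, 31, 30, 27, 27, 27, 27, 26, 25, 12, 12, 11, 8, 7, 7, 6, 5, 3.
rack 1: place 31U, 11U left
rack 2: place 31U, 11U left
rack 3: place 30U, 12U left
rack 4: place 27U, 15U left
rack 5: place 27U, 15U left
rack 6: place 27U, 15U left
rack 7: place 27U, 15U left
rack 8: place 26U, 16U left
rack 9: place 25U, 17U left
rack 3: place 12U, 0U left
rack 4: place 12U, 3U left
rack 1: place 11U, 0U left
rack 2: place 8U, 3U left
rack 5: place 7U, 8U left
rack 5: place 7U, 1U left
rack 6: place 6U, 9U left
rack 6: place 5U, 4U left
rack 2: place 3U, 0U left
9 racks × 42U = 378U; used 322U; unused 56U.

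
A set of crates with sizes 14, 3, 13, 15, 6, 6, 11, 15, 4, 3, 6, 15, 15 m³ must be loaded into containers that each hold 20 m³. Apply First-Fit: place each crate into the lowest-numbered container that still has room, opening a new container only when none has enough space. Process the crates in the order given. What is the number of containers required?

container 1: place 14 m³, 6 m³ left
container 1: place 3 m³, 3 m³ left
container 2: place 13 m³, 7 m³ left
container 3: place 15 m³, 5 m³ left
container 2: place 6 m³, 1 m³ left
container 4: place 6 m³, 14 m³ left
container 4: place 11 m³, 3 m³ left
container 5: place 15 m³, 5 m³ left
container 3: place 4 m³, 1 m³ left
container 1: place 3 m³, 0 m³ left
container 6: place 6 m³, 14 m³ left
container 7: place 15 m³, 5 m³ left
container 8: place 15 m³, 5 m³ left
Final containers: [14,3,3] [13,6] [15,4] [6,11] [15] [6] [15] [15].

8 containers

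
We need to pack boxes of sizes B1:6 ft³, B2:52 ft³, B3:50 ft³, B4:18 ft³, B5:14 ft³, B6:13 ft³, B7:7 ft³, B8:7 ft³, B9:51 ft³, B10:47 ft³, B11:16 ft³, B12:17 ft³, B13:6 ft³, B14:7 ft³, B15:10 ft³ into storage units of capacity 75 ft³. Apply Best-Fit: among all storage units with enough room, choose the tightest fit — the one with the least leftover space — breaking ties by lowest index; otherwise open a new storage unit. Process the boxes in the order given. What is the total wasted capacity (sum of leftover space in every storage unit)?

54

B1 (6 ft³) → storage unit 1 (remaining 69 ft³)
B2 (52 ft³) → storage unit 1 (remaining 17 ft³)
B3 (50 ft³) → storage unit 2 (remaining 25 ft³)
B4 (18 ft³) → storage unit 2 (remaining 7 ft³)
B5 (14 ft³) → storage unit 1 (remaining 3 ft³)
B6 (13 ft³) → storage unit 3 (remaining 62 ft³)
B7 (7 ft³) → storage unit 2 (remaining 0 ft³)
B8 (7 ft³) → storage unit 3 (remaining 55 ft³)
B9 (51 ft³) → storage unit 3 (remaining 4 ft³)
B10 (47 ft³) → storage unit 4 (remaining 28 ft³)
B11 (16 ft³) → storage unit 4 (remaining 12 ft³)
B12 (17 ft³) → storage unit 5 (remaining 58 ft³)
B13 (6 ft³) → storage unit 4 (remaining 6 ft³)
B14 (7 ft³) → storage unit 5 (remaining 51 ft³)
B15 (10 ft³) → storage unit 5 (remaining 41 ft³)
5 storage units × 75 ft³ = 375 ft³; used 321 ft³; unused 54 ft³.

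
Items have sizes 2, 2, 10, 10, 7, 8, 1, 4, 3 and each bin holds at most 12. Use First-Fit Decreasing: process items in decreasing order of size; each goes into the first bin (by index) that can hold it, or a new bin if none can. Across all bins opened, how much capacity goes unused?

1

Sorted descending: 10, 10, 8, 7, 4, 3, 2, 2, 1.
Put 10 in bin 1; 2 remain.
Put 10 in bin 2; 2 remain.
Put 8 in bin 3; 4 remain.
Put 7 in bin 4; 5 remain.
Put 4 in bin 3; 0 remain.
Put 3 in bin 4; 2 remain.
Put 2 in bin 1; 0 remain.
Put 2 in bin 2; 0 remain.
Put 1 in bin 4; 1 remain.
4 bins × 12 = 48; used 47; unused 1.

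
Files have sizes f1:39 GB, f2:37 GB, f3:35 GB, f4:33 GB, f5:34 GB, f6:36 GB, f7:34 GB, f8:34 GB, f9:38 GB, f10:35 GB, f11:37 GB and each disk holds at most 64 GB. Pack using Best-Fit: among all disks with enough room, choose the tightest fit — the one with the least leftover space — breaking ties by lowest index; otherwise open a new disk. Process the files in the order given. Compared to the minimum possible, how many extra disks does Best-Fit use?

Best-Fit: [39] [37] [35] [33] [34] [36] [34] [34] [38] [35] [37] → 11 disks.
11 files exceed 32 GB (half the capacity), and no two of those can share a disk, so at least 11 disks are needed.
So 11 is already optimal.

0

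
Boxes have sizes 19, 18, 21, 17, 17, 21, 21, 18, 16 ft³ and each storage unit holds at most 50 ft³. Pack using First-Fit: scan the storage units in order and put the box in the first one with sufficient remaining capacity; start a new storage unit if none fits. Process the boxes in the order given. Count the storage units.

5

Put 19 ft³ in storage unit 1; 31 ft³ remain.
Put 18 ft³ in storage unit 1; 13 ft³ remain.
Put 21 ft³ in storage unit 2; 29 ft³ remain.
Put 17 ft³ in storage unit 2; 12 ft³ remain.
Put 17 ft³ in storage unit 3; 33 ft³ remain.
Put 21 ft³ in storage unit 3; 12 ft³ remain.
Put 21 ft³ in storage unit 4; 29 ft³ remain.
Put 18 ft³ in storage unit 4; 11 ft³ remain.
Put 16 ft³ in storage unit 5; 34 ft³ remain.
Final storage units: [19,18] [21,17] [17,21] [21,18] [16].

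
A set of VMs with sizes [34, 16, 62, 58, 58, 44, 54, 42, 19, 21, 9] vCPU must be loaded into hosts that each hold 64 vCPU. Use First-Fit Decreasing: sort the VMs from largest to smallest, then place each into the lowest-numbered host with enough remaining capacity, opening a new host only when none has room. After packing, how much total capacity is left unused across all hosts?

31

Sorted descending: 62, 58, 58, 54, 44, 42, 34, 21, 19, 16, 9.
host 1: place 62 vCPU, 2 vCPU left
host 2: place 58 vCPU, 6 vCPU left
host 3: place 58 vCPU, 6 vCPU left
host 4: place 54 vCPU, 10 vCPU left
host 5: place 44 vCPU, 20 vCPU left
host 6: place 42 vCPU, 22 vCPU left
host 7: place 34 vCPU, 30 vCPU left
host 6: place 21 vCPU, 1 vCPU left
host 5: place 19 vCPU, 1 vCPU left
host 7: place 16 vCPU, 14 vCPU left
host 4: place 9 vCPU, 1 vCPU left
7 hosts × 64 vCPU = 448 vCPU; used 417 vCPU; unused 31 vCPU.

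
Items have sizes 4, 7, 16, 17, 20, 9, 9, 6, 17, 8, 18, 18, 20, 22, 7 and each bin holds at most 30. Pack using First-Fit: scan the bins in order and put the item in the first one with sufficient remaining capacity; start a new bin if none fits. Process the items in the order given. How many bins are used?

bin 1: place 4, 26 left
bin 1: place 7, 19 left
bin 1: place 16, 3 left
bin 2: place 17, 13 left
bin 3: place 20, 10 left
bin 2: place 9, 4 left
bin 3: place 9, 1 left
bin 4: place 6, 24 left
bin 4: place 17, 7 left
bin 5: place 8, 22 left
bin 5: place 18, 4 left
bin 6: place 18, 12 left
bin 7: place 20, 10 left
bin 8: place 22, 8 left
bin 4: place 7, 0 left
Final bins: [4,7,16] [17,9] [20,9] [6,17,7] [8,18] [18] [20] [22].

8 bins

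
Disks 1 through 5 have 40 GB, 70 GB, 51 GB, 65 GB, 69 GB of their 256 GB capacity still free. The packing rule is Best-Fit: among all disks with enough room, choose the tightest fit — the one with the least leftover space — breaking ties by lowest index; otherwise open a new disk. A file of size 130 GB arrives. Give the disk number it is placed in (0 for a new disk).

0

No disk has ≥ 130 GB free, so a new disk is opened.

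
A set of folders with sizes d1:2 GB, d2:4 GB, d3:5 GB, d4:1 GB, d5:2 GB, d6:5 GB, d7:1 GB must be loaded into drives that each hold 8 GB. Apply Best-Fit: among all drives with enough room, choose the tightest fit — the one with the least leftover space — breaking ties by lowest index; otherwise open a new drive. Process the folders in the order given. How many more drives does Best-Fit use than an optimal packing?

Best-Fit: [2,4,1,1] [5,2] [5] → 3 drives.
Total size 20 GB; any packing needs at least ⌈20/8⌉ = 3 drives.
So 3 is already optimal.

0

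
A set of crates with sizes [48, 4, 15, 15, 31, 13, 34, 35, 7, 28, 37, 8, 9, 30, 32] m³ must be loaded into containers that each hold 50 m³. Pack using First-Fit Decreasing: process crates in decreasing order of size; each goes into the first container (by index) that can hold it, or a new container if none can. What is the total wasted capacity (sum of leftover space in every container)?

54

Sorted descending: 48, 37, 35, 34, 32, 31, 30, 28, 15, 15, 13, 9, 8, 7, 4.
Put 48 m³ in container 1; 2 m³ remain.
Put 37 m³ in container 2; 13 m³ remain.
Put 35 m³ in container 3; 15 m³ remain.
Put 34 m³ in container 4; 16 m³ remain.
Put 32 m³ in container 5; 18 m³ remain.
Put 31 m³ in container 6; 19 m³ remain.
Put 30 m³ in container 7; 20 m³ remain.
Put 28 m³ in container 8; 22 m³ remain.
Put 15 m³ in container 3; 0 m³ remain.
Put 15 m³ in container 4; 1 m³ remain.
Put 13 m³ in container 2; 0 m³ remain.
Put 9 m³ in container 5; 9 m³ remain.
Put 8 m³ in container 5; 1 m³ remain.
Put 7 m³ in container 6; 12 m³ remain.
Put 4 m³ in container 6; 8 m³ remain.
8 containers × 50 m³ = 400 m³; used 346 m³; unused 54 m³.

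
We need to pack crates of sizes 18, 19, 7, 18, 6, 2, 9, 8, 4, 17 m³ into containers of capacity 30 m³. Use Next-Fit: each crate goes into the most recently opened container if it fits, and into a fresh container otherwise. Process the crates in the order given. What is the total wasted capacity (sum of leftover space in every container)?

container 1: place 18 m³, 12 m³ left
container 2: place 19 m³, 11 m³ left
container 2: place 7 m³, 4 m³ left
container 3: place 18 m³, 12 m³ left
container 3: place 6 m³, 6 m³ left
container 3: place 2 m³, 4 m³ left
container 4: place 9 m³, 21 m³ left
container 4: place 8 m³, 13 m³ left
container 4: place 4 m³, 9 m³ left
container 5: place 17 m³, 13 m³ left
5 containers × 30 m³ = 150 m³; used 108 m³; unused 42 m³.

42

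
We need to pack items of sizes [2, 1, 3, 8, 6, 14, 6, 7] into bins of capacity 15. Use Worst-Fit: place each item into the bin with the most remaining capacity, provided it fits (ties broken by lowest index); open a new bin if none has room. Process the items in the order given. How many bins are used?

bin 1: place 2, 13 left
bin 1: place 1, 12 left
bin 1: place 3, 9 left
bin 1: place 8, 1 left
bin 2: place 6, 9 left
bin 3: place 14, 1 left
bin 2: place 6, 3 left
bin 4: place 7, 8 left
Final bins: [2,1,3,8] [6,6] [14] [7].

4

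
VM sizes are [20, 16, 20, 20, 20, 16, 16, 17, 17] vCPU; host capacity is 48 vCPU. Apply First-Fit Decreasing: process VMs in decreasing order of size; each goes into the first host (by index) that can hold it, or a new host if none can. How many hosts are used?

4

Sorted descending: 20, 20, 20, 20, 17, 17, 16, 16, 16.
host 1: place 20 vCPU, 28 vCPU left
host 1: place 20 vCPU, 8 vCPU left
host 2: place 20 vCPU, 28 vCPU left
host 2: place 20 vCPU, 8 vCPU left
host 3: place 17 vCPU, 31 vCPU left
host 3: place 17 vCPU, 14 vCPU left
host 4: place 16 vCPU, 32 vCPU left
host 4: place 16 vCPU, 16 vCPU left
host 4: place 16 vCPU, 0 vCPU left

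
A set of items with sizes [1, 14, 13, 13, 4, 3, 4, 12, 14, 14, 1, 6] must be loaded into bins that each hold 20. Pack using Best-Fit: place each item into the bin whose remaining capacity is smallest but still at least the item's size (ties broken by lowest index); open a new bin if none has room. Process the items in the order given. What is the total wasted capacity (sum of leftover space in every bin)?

21

1 → bin 1 (remaining 19)
14 → bin 1 (remaining 5)
13 → bin 2 (remaining 7)
13 → bin 3 (remaining 7)
4 → bin 1 (remaining 1)
3 → bin 2 (remaining 4)
4 → bin 2 (remaining 0)
12 → bin 4 (remaining 8)
14 → bin 5 (remaining 6)
14 → bin 6 (remaining 6)
1 → bin 1 (remaining 0)
6 → bin 5 (remaining 0)
6 bins × 20 = 120; used 99; unused 21.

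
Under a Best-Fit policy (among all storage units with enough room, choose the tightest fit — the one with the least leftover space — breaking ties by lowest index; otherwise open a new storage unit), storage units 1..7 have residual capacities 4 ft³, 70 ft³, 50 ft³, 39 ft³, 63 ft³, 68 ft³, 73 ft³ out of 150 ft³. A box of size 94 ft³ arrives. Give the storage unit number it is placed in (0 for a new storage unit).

0

No storage unit has ≥ 94 ft³ free, so a new storage unit is opened.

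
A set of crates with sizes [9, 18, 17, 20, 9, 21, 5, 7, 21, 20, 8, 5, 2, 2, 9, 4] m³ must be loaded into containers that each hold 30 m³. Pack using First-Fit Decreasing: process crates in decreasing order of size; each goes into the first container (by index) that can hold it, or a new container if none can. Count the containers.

Sorted descending: 21, 21, 20, 20, 18, 17, 9, 9, 9, 8, 7, 5, 5, 4, 2, 2.
21 m³ → container 1 (remaining 9 m³)
21 m³ → container 2 (remaining 9 m³)
20 m³ → container 3 (remaining 10 m³)
20 m³ → container 4 (remaining 10 m³)
18 m³ → container 5 (remaining 12 m³)
17 m³ → container 6 (remaining 13 m³)
9 m³ → container 1 (remaining 0 m³)
9 m³ → container 2 (remaining 0 m³)
9 m³ → container 3 (remaining 1 m³)
8 m³ → container 4 (remaining 2 m³)
7 m³ → container 5 (remaining 5 m³)
5 m³ → container 5 (remaining 0 m³)
5 m³ → container 6 (remaining 8 m³)
4 m³ → container 6 (remaining 4 m³)
2 m³ → container 4 (remaining 0 m³)
2 m³ → container 6 (remaining 2 m³)

6 containers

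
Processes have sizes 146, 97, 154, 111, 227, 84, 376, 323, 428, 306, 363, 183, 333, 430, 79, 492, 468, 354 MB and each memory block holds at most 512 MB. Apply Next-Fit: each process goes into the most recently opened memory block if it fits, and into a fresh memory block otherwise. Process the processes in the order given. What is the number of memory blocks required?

Put 146 MB in memory block 1; 366 MB remain.
Put 97 MB in memory block 1; 269 MB remain.
Put 154 MB in memory block 1; 115 MB remain.
Put 111 MB in memory block 1; 4 MB remain.
Put 227 MB in memory block 2; 285 MB remain.
Put 84 MB in memory block 2; 201 MB remain.
Put 376 MB in memory block 3; 136 MB remain.
Put 323 MB in memory block 4; 189 MB remain.
Put 428 MB in memory block 5; 84 MB remain.
Put 306 MB in memory block 6; 206 MB remain.
Put 363 MB in memory block 7; 149 MB remain.
Put 183 MB in memory block 8; 329 MB remain.
Put 333 MB in memory block 9; 179 MB remain.
Put 430 MB in memory block 10; 82 MB remain.
Put 79 MB in memory block 10; 3 MB remain.
Put 492 MB in memory block 11; 20 MB remain.
Put 468 MB in memory block 12; 44 MB remain.
Put 354 MB in memory block 13; 158 MB remain.
Final memory blocks: [146,97,154,111] [227,84] [376] [323] [428] [306] [363] [183] [333] [430,79] [492] [468] [354].

13 memory blocks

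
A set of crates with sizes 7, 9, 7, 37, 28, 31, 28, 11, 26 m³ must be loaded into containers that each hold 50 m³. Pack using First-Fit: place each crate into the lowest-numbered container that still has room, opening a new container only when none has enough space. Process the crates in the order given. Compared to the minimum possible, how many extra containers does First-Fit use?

First-Fit: [7,9,7,11] [37] [28] [31] [28] [26] → 6 containers.
5 crates exceed 25 m³ (half the capacity), and no two of those can share a container, so at least 5 containers are needed.
An optimal packing achieves that bound: [37,11] [31,9,7] [28,7] [28] [26] → 5 containers.
Excess: 6 − 5 = 1.

1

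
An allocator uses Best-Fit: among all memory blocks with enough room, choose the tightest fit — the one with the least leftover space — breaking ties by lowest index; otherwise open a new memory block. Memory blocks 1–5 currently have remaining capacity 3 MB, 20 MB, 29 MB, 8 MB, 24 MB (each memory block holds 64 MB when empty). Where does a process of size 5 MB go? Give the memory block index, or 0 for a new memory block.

4

Memory blocks with room: memory block 2 (20 MB), memory block 3 (29 MB), memory block 4 (8 MB), memory block 5 (24 MB).
Tightest fit is memory block 4 with 8 MB free.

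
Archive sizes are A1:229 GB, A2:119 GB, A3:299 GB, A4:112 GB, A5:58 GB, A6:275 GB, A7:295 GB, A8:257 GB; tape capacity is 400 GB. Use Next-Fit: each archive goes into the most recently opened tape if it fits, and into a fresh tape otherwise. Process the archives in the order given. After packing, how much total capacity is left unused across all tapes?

756

A1 (229 GB) → tape 1 (remaining 171 GB)
A2 (119 GB) → tape 1 (remaining 52 GB)
A3 (299 GB) → tape 2 (remaining 101 GB)
A4 (112 GB) → tape 3 (remaining 288 GB)
A5 (58 GB) → tape 3 (remaining 230 GB)
A6 (275 GB) → tape 4 (remaining 125 GB)
A7 (295 GB) → tape 5 (remaining 105 GB)
A8 (257 GB) → tape 6 (remaining 143 GB)
6 tapes × 400 GB = 2400 GB; used 1644 GB; unused 756 GB.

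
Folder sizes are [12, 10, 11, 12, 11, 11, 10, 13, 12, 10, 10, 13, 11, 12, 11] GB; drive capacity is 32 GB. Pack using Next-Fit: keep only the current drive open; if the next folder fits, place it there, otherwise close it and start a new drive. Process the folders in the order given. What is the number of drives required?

drive 1: place 12 GB, 20 GB left
drive 1: place 10 GB, 10 GB left
drive 2: place 11 GB, 21 GB left
drive 2: place 12 GB, 9 GB left
drive 3: place 11 GB, 21 GB left
drive 3: place 11 GB, 10 GB left
drive 3: place 10 GB, 0 GB left
drive 4: place 13 GB, 19 GB left
drive 4: place 12 GB, 7 GB left
drive 5: place 10 GB, 22 GB left
drive 5: place 10 GB, 12 GB left
drive 6: place 13 GB, 19 GB left
drive 6: place 11 GB, 8 GB left
drive 7: place 12 GB, 20 GB left
drive 7: place 11 GB, 9 GB left
Final drives: [12,10] [11,12] [11,11,10] [13,12] [10,10] [13,11] [12,11].

7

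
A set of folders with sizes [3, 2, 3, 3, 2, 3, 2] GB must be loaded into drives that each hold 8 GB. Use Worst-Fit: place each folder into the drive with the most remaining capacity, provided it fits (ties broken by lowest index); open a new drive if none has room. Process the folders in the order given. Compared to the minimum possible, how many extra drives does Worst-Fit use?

0

Worst-Fit: [3,2,3] [3,2,3] [2] → 3 drives.
Total size 18 GB; any packing needs at least ⌈18/8⌉ = 3 drives.
So 3 is already optimal.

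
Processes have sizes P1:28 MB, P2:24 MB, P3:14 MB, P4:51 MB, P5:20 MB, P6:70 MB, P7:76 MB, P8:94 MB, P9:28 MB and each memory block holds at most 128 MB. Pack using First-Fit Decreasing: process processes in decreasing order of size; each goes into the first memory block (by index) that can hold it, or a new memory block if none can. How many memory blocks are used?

4 memory blocks

Sorted descending: 94, 76, 70, 51, 28, 28, 24, 20, 14.
94 MB → memory block 1 (remaining 34 MB)
76 MB → memory block 2 (remaining 52 MB)
70 MB → memory block 3 (remaining 58 MB)
51 MB → memory block 2 (remaining 1 MB)
28 MB → memory block 1 (remaining 6 MB)
28 MB → memory block 3 (remaining 30 MB)
24 MB → memory block 3 (remaining 6 MB)
20 MB → memory block 4 (remaining 108 MB)
14 MB → memory block 4 (remaining 94 MB)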